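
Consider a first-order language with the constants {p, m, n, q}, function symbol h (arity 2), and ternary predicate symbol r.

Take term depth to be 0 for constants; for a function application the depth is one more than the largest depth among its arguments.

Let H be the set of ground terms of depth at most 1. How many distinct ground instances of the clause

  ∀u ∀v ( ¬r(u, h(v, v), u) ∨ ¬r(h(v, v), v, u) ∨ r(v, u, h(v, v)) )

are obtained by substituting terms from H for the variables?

400

Ground terms of depth ≤ 1:
  If N_k denotes the number of depth-≤k ground terms, the 4 constants give N_0 = 4, and each function symbol of arity r contributes N_{k-1}^r new terms at level k: N_k = 4 + N_{k-1}^2.
  N_0 = 4
  N_1 = 4 + 4^2 = 20
So there are 20 ground terms available for substitution.
The clause has 2 distinct variables (u, v), each appearing in the body. In the free term algebra distinct substitutions yield syntactically distinct ground instances.
Number of ground instances = 20^2 = 400.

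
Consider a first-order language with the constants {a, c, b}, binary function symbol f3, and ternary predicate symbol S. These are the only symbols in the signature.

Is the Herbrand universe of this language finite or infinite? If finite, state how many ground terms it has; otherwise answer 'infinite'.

The signature has at least one function symbol (f3, arity 2) and at least one constant (a).
Iterating f3 gives infinitely many distinct ground terms: a, f3(a, a), f3(f3(a, a), f3(a, a)), ...
So the Herbrand universe is infinite.

infinite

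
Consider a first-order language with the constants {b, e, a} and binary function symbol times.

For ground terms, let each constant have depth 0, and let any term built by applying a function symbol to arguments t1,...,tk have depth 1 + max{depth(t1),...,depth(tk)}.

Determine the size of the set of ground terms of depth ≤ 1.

12

Write N_k for the number of ground terms of depth ≤ k. A term of depth ≤ k is either a constant or a function symbol applied to arguments of depth ≤ k−1, so N_k = 3 + N_{k-1}^2.
N_0 = 3
N_1 = 3 + 3^2 = 12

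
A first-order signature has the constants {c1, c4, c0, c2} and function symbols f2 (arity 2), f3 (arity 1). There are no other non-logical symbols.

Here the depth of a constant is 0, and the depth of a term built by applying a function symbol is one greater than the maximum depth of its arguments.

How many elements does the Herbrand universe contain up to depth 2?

Count level by level. With function symbols f2/2, f3/1, the terms of depth ≤ k are the 4 constants together with each function applied to depth-≤(k−1) tuples, so N_k = 4 + N_{k-1}^2 + N_{k-1}.
N_0 = 4
N_1 = 4 + 4^2 + 4 = 24
N_2 = 4 + 24^2 + 24 = 604

604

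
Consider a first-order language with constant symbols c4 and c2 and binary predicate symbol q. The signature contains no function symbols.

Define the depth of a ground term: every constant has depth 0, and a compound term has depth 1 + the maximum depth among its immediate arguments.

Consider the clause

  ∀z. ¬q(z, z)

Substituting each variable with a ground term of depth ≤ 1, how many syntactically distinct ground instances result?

2

Ground terms of depth ≤ 1:
  With no function symbols every ground term is a constant, so there are exactly 2 ground terms at every depth bound.
  N_0 = 2
  N_1 = 2
So there are 2 ground terms available for substitution.
The clause has 1 distinct variable (z), which appears in the body. In the free term algebra distinct substitutions yield syntactically distinct ground instances.
Number of ground instances = 2.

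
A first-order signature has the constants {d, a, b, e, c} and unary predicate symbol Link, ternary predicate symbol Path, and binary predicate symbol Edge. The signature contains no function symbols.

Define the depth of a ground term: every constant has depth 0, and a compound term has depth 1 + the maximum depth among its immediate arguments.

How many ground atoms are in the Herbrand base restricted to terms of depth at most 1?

155

First count ground terms of depth ≤ 1.
With no function symbols every ground term is a constant, so there are exactly 5 ground terms at every depth bound.
N_0 = 5
N_1 = 5
So |H| = 5.
A ground atom is a predicate applied to a tuple of terms from H, so the count is the sum over predicates of |H|^arity:
  Link: 5;  Path: 5^3 = 125;  Edge: 5^2 = 25
Total ground atoms: 5 + 125 + 25 = 155.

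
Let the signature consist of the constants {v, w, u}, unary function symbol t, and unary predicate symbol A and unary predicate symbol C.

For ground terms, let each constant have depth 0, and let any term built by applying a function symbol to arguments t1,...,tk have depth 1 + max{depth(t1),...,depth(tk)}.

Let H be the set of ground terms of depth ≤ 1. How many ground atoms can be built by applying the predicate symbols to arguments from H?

First count ground terms of depth ≤ 1.
Let N_k count ground terms of depth at most k. Each non-constant term of depth ≤ k is some function symbol applied to depth-≤(k−1) arguments, giving N_k = 3 + N_{k-1}.
N_0 = 3
N_1 = 3 + 3 = 6
Explicitly: v, w, u, t(v), t(w), t(u).
So |H| = 6.
Ground atoms are formed by filling each argument slot of a predicate with a term from H, so an r-ary predicate gives |H|^r atoms:
  A: 6;  C: 6
Total ground atoms: 6 + 6 = 12.

12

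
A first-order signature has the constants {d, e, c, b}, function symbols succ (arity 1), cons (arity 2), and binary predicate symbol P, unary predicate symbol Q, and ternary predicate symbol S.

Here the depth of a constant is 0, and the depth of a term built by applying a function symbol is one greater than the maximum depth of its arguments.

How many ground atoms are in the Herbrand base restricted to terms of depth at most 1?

First count ground terms of depth ≤ 1.
Let N_k count ground terms of depth at most k. Each non-constant term of depth ≤ k is some function symbol applied to depth-≤(k−1) arguments, giving N_k = 4 + N_{k-1} + N_{k-1}^2.
N_0 = 4
N_1 = 4 + 4 + 4^2 = 24
So |H| = 24.
For each predicate symbol, the number of ground atoms is |H| raised to its arity; summing:
  P: 24^2 = 576;  Q: 24;  S: 24^3 = 13824
Total ground atoms: 576 + 24 + 13824 = 14424.

14424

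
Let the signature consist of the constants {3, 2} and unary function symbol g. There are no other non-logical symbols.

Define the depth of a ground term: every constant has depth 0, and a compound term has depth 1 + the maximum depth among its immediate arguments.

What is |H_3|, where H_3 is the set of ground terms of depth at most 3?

8

If N_k denotes the number of depth-≤k ground terms, the 2 constants give N_0 = 2, and each function symbol of arity r contributes N_{k-1}^r new terms at level k: N_k = 2 + N_{k-1}.
N_0 = 2
N_1 = 2 + 2 = 4
N_2 = 2 + 4 = 6
N_3 = 2 + 6 = 8
Explicitly: 3, 2, g(3), g(2), g(g(3)), g(g(2)), g(g(g(3))), g(g(g(2))).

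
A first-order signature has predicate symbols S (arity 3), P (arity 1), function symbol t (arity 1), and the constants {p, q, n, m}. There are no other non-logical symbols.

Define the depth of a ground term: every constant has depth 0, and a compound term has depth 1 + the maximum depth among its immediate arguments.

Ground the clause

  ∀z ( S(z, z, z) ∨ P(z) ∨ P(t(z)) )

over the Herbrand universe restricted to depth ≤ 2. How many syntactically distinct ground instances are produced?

12

Ground terms of depth ≤ 2:
  Write N_k for the number of ground terms of depth ≤ k. A term of depth ≤ k is either a constant or a function symbol applied to arguments of depth ≤ k−1, so N_k = 4 + N_{k-1}.
  N_0 = 4
  N_1 = 4 + 4 = 8
  N_2 = 4 + 8 = 12
So there are 12 ground terms available for substitution.
The body mentions the single quantified variable z; since ground terms form a free algebra, no two substitutions collapse to the same formula.
Number of ground instances = 12.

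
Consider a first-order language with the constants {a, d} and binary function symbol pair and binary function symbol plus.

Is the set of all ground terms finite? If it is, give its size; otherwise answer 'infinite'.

infinite

The signature has at least one function symbol (pair, arity 2) and at least one constant (a).
Iterating pair gives infinitely many distinct ground terms: a, pair(a, a), pair(pair(a, a), pair(a, a)), ...
So the Herbrand universe is infinite.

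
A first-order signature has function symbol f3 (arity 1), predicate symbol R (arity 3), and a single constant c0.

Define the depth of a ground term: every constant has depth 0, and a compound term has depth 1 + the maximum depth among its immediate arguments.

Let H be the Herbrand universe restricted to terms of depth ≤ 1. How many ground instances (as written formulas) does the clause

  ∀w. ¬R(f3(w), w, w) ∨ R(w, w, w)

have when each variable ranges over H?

Ground terms of depth ≤ 1:
  If N_k denotes the number of depth-≤k ground terms, the 1 constant gives N_0 = 1, and each function symbol of arity r contributes N_{k-1}^r new terms at level k: N_k = 1 + N_{k-1}.
  N_0 = 1
  N_1 = 1 + 1 = 2
  Explicitly: c0, f3(c0).
So there are 2 ground terms available for substitution.
There is 1 variable to instantiate (w),  occurring in at least one literal, so different choices give different ground instances.
Number of ground instances = 2.

2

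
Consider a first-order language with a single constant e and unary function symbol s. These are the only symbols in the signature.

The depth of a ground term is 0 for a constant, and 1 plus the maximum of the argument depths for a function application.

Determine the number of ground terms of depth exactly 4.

1

Write N_k for the number of ground terms of depth ≤ k. A term of depth ≤ k is either a constant or a function symbol applied to arguments of depth ≤ k−1, so N_k = 1 + N_{k-1}.
N_0 = 1
N_1 = 1 + 1 = 2
N_2 = 1 + 2 = 3
N_3 = 1 + 3 = 4
N_4 = 1 + 4 = 5
Terms of depth exactly 4: N_4 − N_3 = 5 − 4 = 1.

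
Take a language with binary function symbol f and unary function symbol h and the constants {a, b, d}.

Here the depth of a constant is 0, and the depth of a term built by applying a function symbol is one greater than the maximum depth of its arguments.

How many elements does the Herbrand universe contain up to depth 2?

243

If N_k denotes the number of depth-≤k ground terms, the 3 constants give N_0 = 3, and each function symbol of arity r contributes N_{k-1}^r new terms at level k: N_k = 3 + N_{k-1}^2 + N_{k-1}.
N_0 = 3
N_1 = 3 + 3^2 + 3 = 15
N_2 = 3 + 15^2 + 15 = 243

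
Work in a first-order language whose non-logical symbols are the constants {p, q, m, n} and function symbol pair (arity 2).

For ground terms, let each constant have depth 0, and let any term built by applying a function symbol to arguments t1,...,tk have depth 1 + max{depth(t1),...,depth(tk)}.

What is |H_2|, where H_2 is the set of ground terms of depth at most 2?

404

Let N_k count ground terms of depth at most k. Each non-constant term of depth ≤ k is some function symbol applied to depth-≤(k−1) arguments, giving N_k = 4 + N_{k-1}^2.
N_0 = 4
N_1 = 4 + 4^2 = 20
N_2 = 4 + 20^2 = 404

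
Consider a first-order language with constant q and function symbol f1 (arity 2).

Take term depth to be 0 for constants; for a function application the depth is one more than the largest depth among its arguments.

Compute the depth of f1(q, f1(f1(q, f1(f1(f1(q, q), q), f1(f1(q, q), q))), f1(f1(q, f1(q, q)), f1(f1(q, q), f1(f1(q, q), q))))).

depth(f1(q, q)) = 1 + max(0, 0) = 1
depth(f1(f1(q, q), q)) = 1 + max(1, 0) = 2
depth(f1(f1(f1(q, q), q), f1(f1(q, q), q))) = 1 + max(2, 2) = 3
depth(f1(q, f1(f1(f1(q, q), q), f1(f1(q, q), q)))) = 1 + max(0, 3) = 4
depth(f1(q, f1(q, q))) = 1 + max(0, 1) = 2
depth(f1(f1(q, q), f1(f1(q, q), q))) = 1 + max(1, 2) = 3
depth(f1(f1(q, f1(q, q)), f1(f1(q, q), f1(f1(q, q), q)))) = 1 + max(2, 3) = 4
depth(f1(f1(q, f1(f1(f1(q, q), q), f1(f1(q, q), q))), f1(f1(q, f1(q, q)), f1(f1(q, q), f1(f1(q, q), q))))) = 1 + max(4, 4) = 5
depth(f1(q, f1(f1(q, f1(f1(f1(q, q), q), f1(f1(q, q), q))), f1(f1(q, f1(q, q)), f1(f1(q, q), f1(f1(q, q), q)))))) = 1 + max(0, 5) = 6

6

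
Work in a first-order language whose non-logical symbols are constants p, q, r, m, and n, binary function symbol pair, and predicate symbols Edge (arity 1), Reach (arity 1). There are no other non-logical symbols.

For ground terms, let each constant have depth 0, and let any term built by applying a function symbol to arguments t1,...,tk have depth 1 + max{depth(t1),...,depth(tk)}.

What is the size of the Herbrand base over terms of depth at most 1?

60

First count ground terms of depth ≤ 1.
Let N_k count ground terms of depth at most k. Each non-constant term of depth ≤ k is some function symbol applied to depth-≤(k−1) arguments, giving N_k = 5 + N_{k-1}^2.
N_0 = 5
N_1 = 5 + 5^2 = 30
So |H| = 30.
A ground atom is a predicate applied to a tuple of terms from H, so the count is the sum over predicates of |H|^arity:
  Edge: 30;  Reach: 30
Total ground atoms: 30 + 30 = 60.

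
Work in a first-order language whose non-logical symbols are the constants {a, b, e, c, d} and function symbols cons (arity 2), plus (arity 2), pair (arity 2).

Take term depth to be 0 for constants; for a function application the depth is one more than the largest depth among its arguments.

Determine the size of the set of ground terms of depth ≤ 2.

Let N_k = |{terms of depth ≤ k}|. Then N_0 = 5 and N_k = 5 + N_{k-1}^2 + N_{k-1}^2 + N_{k-1}^2 for k ≥ 1 (one summand per function symbol, arity giving the exponent).
N_0 = 5
N_1 = 5 + 5^2 + 5^2 + 5^2 = 80
N_2 = 5 + 80^2 + 80^2 + 80^2 = 19205

19205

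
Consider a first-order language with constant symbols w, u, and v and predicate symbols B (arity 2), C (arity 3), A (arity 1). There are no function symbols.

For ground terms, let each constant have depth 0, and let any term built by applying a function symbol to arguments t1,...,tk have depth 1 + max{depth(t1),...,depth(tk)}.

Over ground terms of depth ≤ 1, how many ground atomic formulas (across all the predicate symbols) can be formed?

39

First count ground terms of depth ≤ 1.
With no function symbols every ground term is a constant, so there are exactly 3 ground terms at every depth bound.
N_0 = 3
N_1 = 3
So |H| = 3.
Each predicate of arity r yields |H|^r ground atoms (one per choice of an r-tuple from H):
  B: 3^2 = 9;  C: 3^3 = 27;  A: 3
Total ground atoms: 9 + 27 + 3 = 39.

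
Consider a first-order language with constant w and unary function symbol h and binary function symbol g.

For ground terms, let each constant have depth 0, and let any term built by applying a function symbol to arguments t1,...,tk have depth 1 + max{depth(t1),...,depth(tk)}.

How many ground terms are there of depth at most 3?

183

If N_k denotes the number of depth-≤k ground terms, the 1 constant gives N_0 = 1, and each function symbol of arity r contributes N_{k-1}^r new terms at level k: N_k = 1 + N_{k-1} + N_{k-1}^2.
N_0 = 1
N_1 = 1 + 1 + 1^2 = 3
N_2 = 1 + 3 + 3^2 = 13
N_3 = 1 + 13 + 13^2 = 183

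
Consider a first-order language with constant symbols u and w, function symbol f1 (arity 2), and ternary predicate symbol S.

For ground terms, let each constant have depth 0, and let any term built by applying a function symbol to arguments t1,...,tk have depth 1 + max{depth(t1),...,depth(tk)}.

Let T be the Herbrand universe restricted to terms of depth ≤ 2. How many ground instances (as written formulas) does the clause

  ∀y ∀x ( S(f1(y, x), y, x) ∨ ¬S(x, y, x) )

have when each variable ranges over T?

Ground terms of depth ≤ 2:
  Let N_k count ground terms of depth at most k. Each non-constant term of depth ≤ k is some function symbol applied to depth-≤(k−1) arguments, giving N_k = 2 + N_{k-1}^2.
  N_0 = 2
  N_1 = 2 + 2^2 = 6
  N_2 = 2 + 6^2 = 38
So there are 38 ground terms available for substitution.
The clause has 2 distinct variables (y, x), each appearing in the body. In the free term algebra distinct substitutions yield syntactically distinct ground instances.
Number of ground instances = 38^2 = 1444.

1444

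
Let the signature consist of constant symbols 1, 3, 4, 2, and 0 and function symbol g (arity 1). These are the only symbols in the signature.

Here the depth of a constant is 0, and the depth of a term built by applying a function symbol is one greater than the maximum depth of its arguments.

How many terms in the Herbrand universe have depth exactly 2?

5

If N_k denotes the number of depth-≤k ground terms, the 5 constants give N_0 = 5, and each function symbol of arity r contributes N_{k-1}^r new terms at level k: N_k = 5 + N_{k-1}.
N_0 = 5
N_1 = 5 + 5 = 10
N_2 = 5 + 10 = 15
Terms of depth exactly 2: N_2 − N_1 = 15 − 10 = 5.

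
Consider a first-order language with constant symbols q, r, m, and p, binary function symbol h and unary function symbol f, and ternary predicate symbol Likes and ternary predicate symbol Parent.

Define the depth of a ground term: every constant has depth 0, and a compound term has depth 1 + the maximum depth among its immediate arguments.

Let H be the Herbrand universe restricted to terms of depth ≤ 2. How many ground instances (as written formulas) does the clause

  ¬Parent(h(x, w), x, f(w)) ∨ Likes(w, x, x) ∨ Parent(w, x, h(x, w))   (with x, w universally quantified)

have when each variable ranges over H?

Ground terms of depth ≤ 2:
  Let N_k count ground terms of depth at most k. Each non-constant term of depth ≤ k is some function symbol applied to depth-≤(k−1) arguments, giving N_k = 4 + N_{k-1}^2 + N_{k-1}.
  N_0 = 4
  N_1 = 4 + 4^2 + 4 = 24
  N_2 = 4 + 24^2 + 24 = 604
So there are 604 ground terms available for substitution.
Each of x, w ranges independently over the available ground terms, and distinct assignments produce distinct instances.
Number of ground instances = 604^2 = 364816.

364816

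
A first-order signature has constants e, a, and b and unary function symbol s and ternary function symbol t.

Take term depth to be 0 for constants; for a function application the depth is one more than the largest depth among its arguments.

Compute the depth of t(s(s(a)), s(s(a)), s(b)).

3

depth(s(a)) = 1 + depth(a) = 1 + 0 = 1
depth(s(s(a))) = 1 + depth(s(a)) = 1 + 1 = 2
depth(s(b)) = 1 + depth(b) = 1 + 0 = 1
depth(t(s(s(a)), s(s(a)), s(b))) = 1 + max(2, 2, 1) = 3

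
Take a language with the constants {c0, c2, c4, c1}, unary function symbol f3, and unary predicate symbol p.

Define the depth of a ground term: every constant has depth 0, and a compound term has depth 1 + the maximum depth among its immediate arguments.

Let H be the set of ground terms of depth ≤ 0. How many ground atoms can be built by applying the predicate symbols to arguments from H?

First count ground terms of depth ≤ 0.
Let N_k count ground terms of depth at most k. Each non-constant term of depth ≤ k is some function symbol applied to depth-≤(k−1) arguments, giving N_k = 4 + N_{k-1}.
N_0 = 4
So |H| = 4.
For each predicate symbol, the number of ground atoms is |H| raised to its arity; summing:
  p: 4
Total ground atoms: 4.

4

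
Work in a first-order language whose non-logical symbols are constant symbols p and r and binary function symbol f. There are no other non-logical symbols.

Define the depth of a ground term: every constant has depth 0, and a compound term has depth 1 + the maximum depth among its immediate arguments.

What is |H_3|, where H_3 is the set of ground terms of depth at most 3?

Let N_k = |{terms of depth ≤ k}|. Then N_0 = 2 and N_k = 2 + N_{k-1}^2 for k ≥ 1 (one summand per function symbol, arity giving the exponent).
N_0 = 2
N_1 = 2 + 2^2 = 6
N_2 = 2 + 6^2 = 38
N_3 = 2 + 38^2 = 1446

1446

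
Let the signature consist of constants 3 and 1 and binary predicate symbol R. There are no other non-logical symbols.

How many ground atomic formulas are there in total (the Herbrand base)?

4

With no function symbols, the Herbrand universe is just the 2 constants.
Ground atoms per predicate: R: 2^2 = 4.
Herbrand base size = 4 = 4.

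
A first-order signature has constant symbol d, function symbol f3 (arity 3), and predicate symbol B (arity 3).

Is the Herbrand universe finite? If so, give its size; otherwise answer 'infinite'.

infinite

The signature has at least one function symbol (f3, arity 3) and at least one constant (d).
Iterating f3 gives infinitely many distinct ground terms: d, f3(d, d, d), f3(f3(d, d, d), f3(d, d, d), f3(d, d, d)), ...
So the Herbrand universe is infinite.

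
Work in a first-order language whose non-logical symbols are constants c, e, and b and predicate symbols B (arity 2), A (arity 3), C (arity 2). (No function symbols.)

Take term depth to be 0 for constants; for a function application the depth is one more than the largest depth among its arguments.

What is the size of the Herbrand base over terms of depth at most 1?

45

First count ground terms of depth ≤ 1.
With no function symbols every ground term is a constant, so there are exactly 3 ground terms at every depth bound.
N_0 = 3
N_1 = 3
Explicitly: c, e, b.
So |H| = 3.
A ground atom is a predicate applied to a tuple of terms from H, so the count is the sum over predicates of |H|^arity:
  B: 3^2 = 9;  A: 3^3 = 27;  C: 3^2 = 9
Total ground atoms: 9 + 27 + 9 = 45.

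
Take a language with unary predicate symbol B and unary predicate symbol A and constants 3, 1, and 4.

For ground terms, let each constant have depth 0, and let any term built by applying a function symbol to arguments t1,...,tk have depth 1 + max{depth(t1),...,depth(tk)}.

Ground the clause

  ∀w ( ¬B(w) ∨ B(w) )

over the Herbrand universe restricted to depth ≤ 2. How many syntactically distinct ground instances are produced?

Ground terms of depth ≤ 2:
  With no function symbols every ground term is a constant, so there are exactly 3 ground terms at every depth bound.
  N_0 = 3
  N_1 = 3
  N_2 = 3
  Explicitly: 3, 1, 4.
So there are 3 ground terms available for substitution.
The clause has 1 distinct variable (w), which appears in the body. In the free term algebra distinct substitutions yield syntactically distinct ground instances.
Number of ground instances = 3.

3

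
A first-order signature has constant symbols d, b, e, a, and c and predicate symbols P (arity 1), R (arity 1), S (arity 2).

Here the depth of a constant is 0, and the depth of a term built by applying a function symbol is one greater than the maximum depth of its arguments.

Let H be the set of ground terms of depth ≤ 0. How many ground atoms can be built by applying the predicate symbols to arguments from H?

First count ground terms of depth ≤ 0.
With no function symbols every ground term is a constant, so there are exactly 5 ground terms at every depth bound.
N_0 = 5
Explicitly: d, b, e, a, c.
So |H| = 5.
For each predicate symbol, the number of ground atoms is |H| raised to its arity; summing:
  P: 5;  R: 5;  S: 5^2 = 25
Total ground atoms: 5 + 5 + 25 = 35.

35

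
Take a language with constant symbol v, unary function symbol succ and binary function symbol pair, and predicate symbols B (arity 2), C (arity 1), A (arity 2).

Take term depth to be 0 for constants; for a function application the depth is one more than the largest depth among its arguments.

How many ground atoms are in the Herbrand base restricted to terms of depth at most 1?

21

First count ground terms of depth ≤ 1.
Write N_k for the number of ground terms of depth ≤ k. A term of depth ≤ k is either a constant or a function symbol applied to arguments of depth ≤ k−1, so N_k = 1 + N_{k-1} + N_{k-1}^2.
N_0 = 1
N_1 = 1 + 1 + 1^2 = 3
Explicitly: v, succ(v), pair(v, v).
So |H| = 3.
Each predicate of arity r yields |H|^r ground atoms (one per choice of an r-tuple from H):
  B: 3^2 = 9;  C: 3;  A: 3^2 = 9
Total ground atoms: 9 + 3 + 9 = 21.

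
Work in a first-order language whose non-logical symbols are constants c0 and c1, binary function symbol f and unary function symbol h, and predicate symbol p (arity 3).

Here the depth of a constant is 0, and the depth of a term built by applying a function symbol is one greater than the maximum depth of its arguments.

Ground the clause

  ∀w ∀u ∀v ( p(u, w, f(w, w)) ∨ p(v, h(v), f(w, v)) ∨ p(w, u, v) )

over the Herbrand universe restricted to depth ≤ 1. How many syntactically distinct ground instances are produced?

512

Ground terms of depth ≤ 1:
  Let N_k = |{terms of depth ≤ k}|. Then N_0 = 2 and N_k = 2 + N_{k-1}^2 + N_{k-1} for k ≥ 1 (one summand per function symbol, arity giving the exponent).
  N_0 = 2
  N_1 = 2 + 2^2 + 2 = 8
So there are 8 ground terms available for substitution.
The body mentions every one of the 3 quantified variables; since ground terms form a free algebra, no two substitutions collapse to the same formula.
Number of ground instances = 8^3 = 512.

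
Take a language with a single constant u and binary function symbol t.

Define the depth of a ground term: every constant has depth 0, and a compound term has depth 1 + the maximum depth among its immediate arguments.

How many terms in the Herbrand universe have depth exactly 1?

Let N_k count ground terms of depth at most k. Each non-constant term of depth ≤ k is some function symbol applied to depth-≤(k−1) arguments, giving N_k = 1 + N_{k-1}^2.
N_0 = 1
N_1 = 1 + 1^2 = 2
Terms of depth exactly 1: N_1 − N_0 = 2 − 1 = 1.

1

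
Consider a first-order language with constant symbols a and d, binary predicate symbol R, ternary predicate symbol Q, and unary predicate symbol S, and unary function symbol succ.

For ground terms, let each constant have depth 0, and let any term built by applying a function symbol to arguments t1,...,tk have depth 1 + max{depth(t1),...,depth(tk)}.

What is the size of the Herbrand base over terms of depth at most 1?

First count ground terms of depth ≤ 1.
Write N_k for the number of ground terms of depth ≤ k. A term of depth ≤ k is either a constant or a function symbol applied to arguments of depth ≤ k−1, so N_k = 2 + N_{k-1}.
N_0 = 2
N_1 = 2 + 2 = 4
So |H| = 4.
For each predicate symbol, the number of ground atoms is |H| raised to its arity; summing:
  R: 4^2 = 16;  Q: 4^3 = 64;  S: 4
Total ground atoms: 16 + 64 + 4 = 84.

84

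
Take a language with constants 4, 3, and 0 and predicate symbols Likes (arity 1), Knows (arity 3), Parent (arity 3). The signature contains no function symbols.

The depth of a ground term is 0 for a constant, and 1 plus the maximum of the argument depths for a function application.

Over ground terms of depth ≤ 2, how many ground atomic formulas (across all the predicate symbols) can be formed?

57

First count ground terms of depth ≤ 2.
With no function symbols every ground term is a constant, so there are exactly 3 ground terms at every depth bound.
N_0 = 3
N_1 = 3
N_2 = 3
Explicitly: 4, 3, 0.
So |H| = 3.
Each predicate of arity r yields |H|^r ground atoms (one per choice of an r-tuple from H):
  Likes: 3;  Knows: 3^3 = 27;  Parent: 3^3 = 27
Total ground atoms: 3 + 27 + 27 = 57.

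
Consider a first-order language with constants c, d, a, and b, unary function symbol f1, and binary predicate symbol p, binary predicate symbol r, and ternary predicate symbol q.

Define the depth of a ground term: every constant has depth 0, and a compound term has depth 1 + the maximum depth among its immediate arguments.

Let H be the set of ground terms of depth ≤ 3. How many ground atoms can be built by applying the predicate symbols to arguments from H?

4608

First count ground terms of depth ≤ 3.
Let N_k = |{terms of depth ≤ k}|. Then N_0 = 4 and N_k = 4 + N_{k-1} for k ≥ 1 (one summand per function symbol, arity giving the exponent).
N_0 = 4
N_1 = 4 + 4 = 8
N_2 = 4 + 8 = 12
N_3 = 4 + 12 = 16
So |H| = 16.
Ground atoms are formed by filling each argument slot of a predicate with a term from H, so an r-ary predicate gives |H|^r atoms:
  p: 16^2 = 256;  r: 16^2 = 256;  q: 16^3 = 4096
Total ground atoms: 256 + 256 + 4096 = 4608.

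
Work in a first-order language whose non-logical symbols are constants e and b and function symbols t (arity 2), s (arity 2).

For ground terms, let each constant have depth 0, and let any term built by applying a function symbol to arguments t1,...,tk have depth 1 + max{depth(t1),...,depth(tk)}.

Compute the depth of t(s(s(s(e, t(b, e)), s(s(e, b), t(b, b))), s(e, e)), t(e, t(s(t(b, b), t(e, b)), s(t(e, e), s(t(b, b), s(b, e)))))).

6

depth(t(b, e)) = 1 + max(0, 0) = 1
depth(s(e, t(b, e))) = 1 + max(0, 1) = 2
depth(s(e, b)) = 1 + max(0, 0) = 1
depth(t(b, b)) = 1 + max(0, 0) = 1
depth(s(s(e, b), t(b, b))) = 1 + max(1, 1) = 2
depth(s(s(e, t(b, e)), s(s(e, b), t(b, b)))) = 1 + max(2, 2) = 3
depth(s(e, e)) = 1 + max(0, 0) = 1
depth(s(s(s(e, t(b, e)), s(s(e, b), t(b, b))), s(e, e))) = 1 + max(3, 1) = 4
depth(t(e, b)) = 1 + max(0, 0) = 1
depth(s(t(b, b), t(e, b))) = 1 + max(1, 1) = 2
depth(t(e, e)) = 1 + max(0, 0) = 1
depth(s(b, e)) = 1 + max(0, 0) = 1
depth(s(t(b, b), s(b, e))) = 1 + max(1, 1) = 2
depth(s(t(e, e), s(t(b, b), s(b, e)))) = 1 + max(1, 2) = 3
depth(t(s(t(b, b), t(e, b)), s(t(e, e), s(t(b, b), s(b, e))))) = 1 + max(2, 3) = 4
depth(t(e, t(s(t(b, b), t(e, b)), s(t(e, e), s(t(b, b), s(b, e)))))) = 1 + max(0, 4) = 5
depth(t(s(s(s(e, t(b, e)), s(s(e, b), t(b, b))), s(e, e)), t(e, t(s(t(b, b), t(e, b)), s(t(e, e), s(t(b, b), s(b, e))))))) = 1 + max(4, 5) = 6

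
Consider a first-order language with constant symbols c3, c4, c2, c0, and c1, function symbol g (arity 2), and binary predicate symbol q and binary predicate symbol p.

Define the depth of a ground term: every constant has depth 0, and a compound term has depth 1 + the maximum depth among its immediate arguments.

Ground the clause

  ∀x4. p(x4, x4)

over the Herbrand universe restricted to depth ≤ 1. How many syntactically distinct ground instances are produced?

Ground terms of depth ≤ 1:
  Count level by level. With function symbols g/2, the terms of depth ≤ k are the 5 constants together with each function applied to depth-≤(k−1) tuples, so N_k = 5 + N_{k-1}^2.
  N_0 = 5
  N_1 = 5 + 5^2 = 30
So there are 30 ground terms available for substitution.
The clause has 1 distinct variable (x4), which appears in the body. In the free term algebra distinct substitutions yield syntactically distinct ground instances.
Number of ground instances = 30.

30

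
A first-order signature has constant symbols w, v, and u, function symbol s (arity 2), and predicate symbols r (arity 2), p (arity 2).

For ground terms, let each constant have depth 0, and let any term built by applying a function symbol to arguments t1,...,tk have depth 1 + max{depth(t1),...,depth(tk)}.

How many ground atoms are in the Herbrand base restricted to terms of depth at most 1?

288

First count ground terms of depth ≤ 1.
Count level by level. With function symbols s/2, the terms of depth ≤ k are the 3 constants together with each function applied to depth-≤(k−1) tuples, so N_k = 3 + N_{k-1}^2.
N_0 = 3
N_1 = 3 + 3^2 = 12
So |H| = 12.
For each predicate symbol, the number of ground atoms is |H| raised to its arity; summing:
  r: 12^2 = 144;  p: 12^2 = 144
Total ground atoms: 144 + 144 = 288.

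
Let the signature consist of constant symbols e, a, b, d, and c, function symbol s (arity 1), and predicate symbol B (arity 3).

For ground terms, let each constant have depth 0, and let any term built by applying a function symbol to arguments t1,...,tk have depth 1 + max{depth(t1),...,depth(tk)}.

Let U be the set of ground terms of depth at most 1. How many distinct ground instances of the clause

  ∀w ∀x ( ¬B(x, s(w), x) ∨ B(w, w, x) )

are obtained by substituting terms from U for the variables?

Ground terms of depth ≤ 1:
  Count level by level. With function symbols s/1, the terms of depth ≤ k are the 5 constants together with each function applied to depth-≤(k−1) tuples, so N_k = 5 + N_{k-1}.
  N_0 = 5
  N_1 = 5 + 5 = 10
  Explicitly: e, a, b, d, c, s(e), s(a), s(b), s(d), s(c).
So there are 10 ground terms available for substitution.
The clause has 2 distinct variables (w, x), each appearing in the body. In the free term algebra distinct substitutions yield syntactically distinct ground instances.
Number of ground instances = 10^2 = 100.

100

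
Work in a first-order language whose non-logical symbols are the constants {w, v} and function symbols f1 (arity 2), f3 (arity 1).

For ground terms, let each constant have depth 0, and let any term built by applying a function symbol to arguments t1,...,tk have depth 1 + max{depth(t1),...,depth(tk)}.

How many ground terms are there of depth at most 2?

If N_k denotes the number of depth-≤k ground terms, the 2 constants give N_0 = 2, and each function symbol of arity r contributes N_{k-1}^r new terms at level k: N_k = 2 + N_{k-1}^2 + N_{k-1}.
N_0 = 2
N_1 = 2 + 2^2 + 2 = 8
N_2 = 2 + 8^2 + 8 = 74

74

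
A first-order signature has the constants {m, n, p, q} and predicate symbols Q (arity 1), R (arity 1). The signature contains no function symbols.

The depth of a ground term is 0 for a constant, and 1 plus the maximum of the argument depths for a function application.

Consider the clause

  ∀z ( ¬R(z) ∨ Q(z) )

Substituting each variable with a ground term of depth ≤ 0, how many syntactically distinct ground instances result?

Ground terms of depth ≤ 0:
  With no function symbols every ground term is a constant, so there are exactly 4 ground terms at every depth bound.
  N_0 = 4
  Explicitly: m, n, p, q.
So there are 4 ground terms available for substitution.
The clause has 1 distinct variable (z), which appears in the body. In the free term algebra distinct substitutions yield syntactically distinct ground instances.
Number of ground instances = 4.

4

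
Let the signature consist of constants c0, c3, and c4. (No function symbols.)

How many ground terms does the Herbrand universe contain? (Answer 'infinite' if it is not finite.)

There are no function symbols, so every ground term is one of the 3 constants.
The Herbrand universe is {c0, c3, c4}, which is finite with 3 elements.

3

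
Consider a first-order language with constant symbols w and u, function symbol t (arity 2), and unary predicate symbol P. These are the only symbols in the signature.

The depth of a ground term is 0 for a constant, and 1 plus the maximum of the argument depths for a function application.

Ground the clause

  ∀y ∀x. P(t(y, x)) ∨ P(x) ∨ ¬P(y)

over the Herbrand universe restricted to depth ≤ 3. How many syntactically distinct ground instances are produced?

Ground terms of depth ≤ 3:
  Let N_k count ground terms of depth at most k. Each non-constant term of depth ≤ k is some function symbol applied to depth-≤(k−1) arguments, giving N_k = 2 + N_{k-1}^2.
  N_0 = 2
  N_1 = 2 + 2^2 = 6
  N_2 = 2 + 6^2 = 38
  N_3 = 2 + 38^2 = 1446
So there are 1446 ground terms available for substitution.
The body mentions every one of the 2 quantified variables; since ground terms form a free algebra, no two substitutions collapse to the same formula.
Number of ground instances = 1446^2 = 2090916.

2090916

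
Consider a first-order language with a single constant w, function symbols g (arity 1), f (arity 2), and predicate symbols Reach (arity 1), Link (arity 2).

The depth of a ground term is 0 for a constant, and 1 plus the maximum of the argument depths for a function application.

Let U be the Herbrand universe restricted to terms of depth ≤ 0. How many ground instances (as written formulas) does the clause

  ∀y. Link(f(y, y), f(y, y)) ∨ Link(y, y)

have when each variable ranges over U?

Ground terms of depth ≤ 0:
  Let N_k = |{terms of depth ≤ k}|. Then N_0 = 1 and N_k = 1 + N_{k-1} + N_{k-1}^2 for k ≥ 1 (one summand per function symbol, arity giving the exponent).
  N_0 = 1
So there is exactly 1 ground term available for substitution.
The clause has 1 distinct variable (y), which appears in the body. In the free term algebra distinct substitutions yield syntactically distinct ground instances.
Number of ground instances = 1.

1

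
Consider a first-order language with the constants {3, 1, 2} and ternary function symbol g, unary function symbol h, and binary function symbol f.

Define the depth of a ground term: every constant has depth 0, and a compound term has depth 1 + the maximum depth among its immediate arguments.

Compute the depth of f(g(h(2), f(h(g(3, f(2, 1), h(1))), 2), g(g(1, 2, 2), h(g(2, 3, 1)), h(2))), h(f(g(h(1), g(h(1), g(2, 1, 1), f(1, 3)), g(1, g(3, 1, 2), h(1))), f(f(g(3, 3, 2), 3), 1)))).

6

depth(h(2)) = 1 + depth(2) = 1 + 0 = 1
depth(f(2, 1)) = 1 + max(0, 0) = 1
depth(h(1)) = 1 + depth(1) = 1 + 0 = 1
depth(g(3, f(2, 1), h(1))) = 1 + max(0, 1, 1) = 2
depth(h(g(3, f(2, 1), h(1)))) = 1 + depth(g(3, f(2, 1), h(1))) = 1 + 2 = 3
depth(f(h(g(3, f(2, 1), h(1))), 2)) = 1 + max(3, 0) = 4
depth(g(1, 2, 2)) = 1 + max(0, 0, 0) = 1
depth(g(2, 3, 1)) = 1 + max(0, 0, 0) = 1
depth(h(g(2, 3, 1))) = 1 + depth(g(2, 3, 1)) = 1 + 1 = 2
depth(g(g(1, 2, 2), h(g(2, 3, 1)), h(2))) = 1 + max(1, 2, 1) = 3
depth(g(h(2), f(h(g(3, f(2, 1), h(1))), 2), g(g(1, 2, 2), h(g(2, 3, 1)), h(2)))) = 1 + max(1, 4, 3) = 5
depth(g(2, 1, 1)) = 1 + max(0, 0, 0) = 1
depth(f(1, 3)) = 1 + max(0, 0) = 1
depth(g(h(1), g(2, 1, 1), f(1, 3))) = 1 + max(1, 1, 1) = 2
depth(g(3, 1, 2)) = 1 + max(0, 0, 0) = 1
depth(g(1, g(3, 1, 2), h(1))) = 1 + max(0, 1, 1) = 2
depth(g(h(1), g(h(1), g(2, 1, 1), f(1, 3)), g(1, g(3, 1, 2), h(1)))) = 1 + max(1, 2, 2) = 3
depth(g(3, 3, 2)) = 1 + max(0, 0, 0) = 1
depth(f(g(3, 3, 2), 3)) = 1 + max(1, 0) = 2
depth(f(f(g(3, 3, 2), 3), 1)) = 1 + max(2, 0) = 3
depth(f(g(h(1), g(h(1), g(2, 1, 1), f(1, 3)), g(1, g(3, 1, 2), h(1))), f(f(g(3, 3, 2), 3), 1))) = 1 + max(3, 3) = 4
depth(h(f(g(h(1), g(h(1), g(2, 1, 1), f(1, 3)), g(1, g(3, 1, 2), h(1))), f(f(g(3, 3, 2), 3), 1)))) = 1 + depth(f(g(h(1), g(h(1), g(2, 1, 1), f(1, 3)), g(1, g(3, 1, 2), h(1))), f(f(g(3, 3, 2), 3), 1))) = 1 + 4 = 5
depth(f(g(h(2), f(h(g(3, f(2, 1), h(1))), 2), g(g(1, 2, 2), h(g(2, 3, 1)), h(2))), h(f(g(h(1), g(h(1), g(2, 1, 1), f(1, 3)), g(1, g(3, 1, 2), h(1))), f(f(g(3, 3, 2), 3), 1))))) = 1 + max(5, 5) = 6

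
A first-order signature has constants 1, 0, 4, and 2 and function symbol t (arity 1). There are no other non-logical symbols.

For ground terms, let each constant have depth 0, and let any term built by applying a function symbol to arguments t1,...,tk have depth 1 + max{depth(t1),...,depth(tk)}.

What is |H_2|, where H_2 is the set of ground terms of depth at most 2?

12

If N_k denotes the number of depth-≤k ground terms, the 4 constants give N_0 = 4, and each function symbol of arity r contributes N_{k-1}^r new terms at level k: N_k = 4 + N_{k-1}.
N_0 = 4
N_1 = 4 + 4 = 8
N_2 = 4 + 8 = 12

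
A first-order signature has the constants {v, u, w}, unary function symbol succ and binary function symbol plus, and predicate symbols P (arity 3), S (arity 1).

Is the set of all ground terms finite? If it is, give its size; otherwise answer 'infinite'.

infinite

The signature has at least one function symbol (succ, arity 1) and at least one constant (v).
Iterating succ gives infinitely many distinct ground terms: v, succ(v), succ(succ(v)), ...
So the Herbrand universe is infinite.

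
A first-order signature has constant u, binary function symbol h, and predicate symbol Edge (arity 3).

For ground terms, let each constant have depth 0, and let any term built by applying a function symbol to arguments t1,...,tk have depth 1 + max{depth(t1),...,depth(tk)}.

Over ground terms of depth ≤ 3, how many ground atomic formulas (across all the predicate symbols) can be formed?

17576

First count ground terms of depth ≤ 3.
Count level by level. With function symbols h/2, the terms of depth ≤ k are the 1 constant together with each function applied to depth-≤(k−1) tuples, so N_k = 1 + N_{k-1}^2.
N_0 = 1
N_1 = 1 + 1^2 = 2
N_2 = 1 + 2^2 = 5
N_3 = 1 + 5^2 = 26
So |H| = 26.
For each predicate symbol, the number of ground atoms is |H| raised to its arity; summing:
  Edge: 26^3 = 17576
Total ground atoms: 17576.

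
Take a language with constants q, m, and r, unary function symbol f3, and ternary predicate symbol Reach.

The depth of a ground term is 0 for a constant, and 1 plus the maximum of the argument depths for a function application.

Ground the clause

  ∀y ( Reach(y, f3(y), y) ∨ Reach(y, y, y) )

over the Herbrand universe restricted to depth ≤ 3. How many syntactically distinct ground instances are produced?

Ground terms of depth ≤ 3:
  If N_k denotes the number of depth-≤k ground terms, the 3 constants give N_0 = 3, and each function symbol of arity r contributes N_{k-1}^r new terms at level k: N_k = 3 + N_{k-1}.
  N_0 = 3
  N_1 = 3 + 3 = 6
  N_2 = 3 + 6 = 9
  N_3 = 3 + 9 = 12
  Explicitly: q, m, r, f3(q), f3(m), f3(r), f3(f3(q)), f3(f3(m)), f3(f3(r)), f3(f3(f3(q))), f3(f3(f3(m))), f3(f3(f3(r))).
So there are 12 ground terms available for substitution.
There is 1 variable to instantiate (y),  occurring in at least one literal, so different choices give different ground instances.
Number of ground instances = 12.

12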